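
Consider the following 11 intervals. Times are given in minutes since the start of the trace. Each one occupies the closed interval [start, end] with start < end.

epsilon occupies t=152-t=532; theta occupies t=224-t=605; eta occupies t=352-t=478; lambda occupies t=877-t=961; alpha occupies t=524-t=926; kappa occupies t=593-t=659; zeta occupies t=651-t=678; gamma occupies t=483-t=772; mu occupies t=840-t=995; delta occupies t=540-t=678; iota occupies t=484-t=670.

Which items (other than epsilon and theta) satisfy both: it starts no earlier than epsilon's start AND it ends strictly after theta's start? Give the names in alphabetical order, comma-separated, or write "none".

alpha, delta, eta, gamma, iota, kappa, lambda, mu, zeta

Conditions: its start is no earlier than epsilon's start (X.start >= t=152) AND its end is strictly after theta's start (X.end > t=224).
alpha: start t=524 >= t=152? ✓; end t=926 > t=224? ✓ → yes.
delta: start t=540 >= t=152? ✓; end t=678 > t=224? ✓ → yes.
eta: start t=352 >= t=152? ✓; end t=478 > t=224? ✓ → yes.
gamma: start t=483 >= t=152? ✓; end t=772 > t=224? ✓ → yes.
iota: start t=484 >= t=152? ✓; end t=670 > t=224? ✓ → yes.
kappa: start t=593 >= t=152? ✓; end t=659 > t=224? ✓ → yes.
lambda: start t=877 >= t=152? ✓; end t=961 > t=224? ✓ → yes.
mu: start t=840 >= t=152? ✓; end t=995 > t=224? ✓ → yes.
zeta: start t=651 >= t=152? ✓; end t=678 > t=224? ✓ → yes.
Result: alpha, delta, eta, gamma, iota, kappa, lambda, mu, zeta.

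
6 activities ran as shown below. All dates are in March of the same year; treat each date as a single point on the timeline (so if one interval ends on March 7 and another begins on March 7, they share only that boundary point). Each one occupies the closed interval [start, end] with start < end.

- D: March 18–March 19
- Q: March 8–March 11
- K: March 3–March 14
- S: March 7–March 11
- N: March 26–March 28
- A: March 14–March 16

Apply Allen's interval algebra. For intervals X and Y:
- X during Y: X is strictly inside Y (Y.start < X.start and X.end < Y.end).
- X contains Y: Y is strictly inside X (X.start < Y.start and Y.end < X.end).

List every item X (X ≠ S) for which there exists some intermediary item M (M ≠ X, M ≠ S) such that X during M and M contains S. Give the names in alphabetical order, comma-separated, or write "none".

Target S = [March 7, March 11].
Intermediaries M with M contains S: K.
Via K — items with X during K: Q.
Union: Q.

Q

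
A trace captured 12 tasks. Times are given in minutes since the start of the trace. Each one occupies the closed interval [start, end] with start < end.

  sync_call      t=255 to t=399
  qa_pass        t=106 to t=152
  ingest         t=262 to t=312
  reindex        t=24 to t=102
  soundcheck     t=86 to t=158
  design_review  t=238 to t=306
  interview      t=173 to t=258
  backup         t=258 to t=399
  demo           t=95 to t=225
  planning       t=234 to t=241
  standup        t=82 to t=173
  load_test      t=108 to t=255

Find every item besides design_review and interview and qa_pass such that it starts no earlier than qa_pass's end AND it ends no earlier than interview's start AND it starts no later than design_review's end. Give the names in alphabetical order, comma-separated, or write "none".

Conditions: its start is no earlier than qa_pass's end (X.start >= t=152) AND its end is no earlier than interview's start (X.end >= t=173) AND its start is no later than design_review's end (X.start <= t=306).
backup: start t=258 >= t=152? ✓; end t=399 >= t=173? ✓; start t=258 <= t=306? ✓ → yes.
demo: start t=95 >= t=152? ✗; end t=225 >= t=173? ✓; start t=95 <= t=306? ✓ → no.
ingest: start t=262 >= t=152? ✓; end t=312 >= t=173? ✓; start t=262 <= t=306? ✓ → yes.
load_test: start t=108 >= t=152? ✗; end t=255 >= t=173? ✓; start t=108 <= t=306? ✓ → no.
planning: start t=234 >= t=152? ✓; end t=241 >= t=173? ✓; start t=234 <= t=306? ✓ → yes.
reindex: start t=24 >= t=152? ✗; end t=102 >= t=173? ✗; start t=24 <= t=306? ✓ → no.
soundcheck: start t=86 >= t=152? ✗; end t=158 >= t=173? ✗; start t=86 <= t=306? ✓ → no.
standup: start t=82 >= t=152? ✗; end t=173 >= t=173? ✓; start t=82 <= t=306? ✓ → no.
sync_call: start t=255 >= t=152? ✓; end t=399 >= t=173? ✓; start t=255 <= t=306? ✓ → yes.
Result: backup, ingest, planning, sync_call.

backup, ingest, planning, sync_call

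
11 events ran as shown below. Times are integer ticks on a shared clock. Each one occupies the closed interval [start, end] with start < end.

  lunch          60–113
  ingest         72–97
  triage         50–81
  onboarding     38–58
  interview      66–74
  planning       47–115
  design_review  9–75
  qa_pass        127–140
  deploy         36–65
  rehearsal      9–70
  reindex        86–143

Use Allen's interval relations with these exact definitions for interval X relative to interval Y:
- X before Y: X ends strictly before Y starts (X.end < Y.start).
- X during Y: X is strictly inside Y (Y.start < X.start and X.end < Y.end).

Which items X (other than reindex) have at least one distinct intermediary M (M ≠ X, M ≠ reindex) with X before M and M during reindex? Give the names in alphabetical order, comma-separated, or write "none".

Target reindex = [86, 143].
Intermediaries M with M during reindex: qa_pass.
Via qa_pass — items with X before qa_pass: deploy, design_review, ingest, interview, lunch, onboarding, planning, rehearsal, triage.
Union: deploy, design_review, ingest, interview, lunch, onboarding, planning, rehearsal, triage.

deploy, design_review, ingest, interview, lunch, onboarding, planning, rehearsal, triage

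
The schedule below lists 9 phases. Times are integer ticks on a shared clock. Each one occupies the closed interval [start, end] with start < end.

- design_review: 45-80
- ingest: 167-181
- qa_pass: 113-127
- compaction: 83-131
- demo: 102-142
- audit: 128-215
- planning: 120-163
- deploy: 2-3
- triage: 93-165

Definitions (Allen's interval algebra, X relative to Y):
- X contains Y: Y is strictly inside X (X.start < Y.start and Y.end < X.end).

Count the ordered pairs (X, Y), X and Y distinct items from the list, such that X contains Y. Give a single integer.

6

Checking all 72 ordered pairs for relation 'contains'; matching pairs in alphabetical order:
(audit, ingest): audit contains ingest ✓
(compaction, qa_pass): compaction contains qa_pass ✓
(demo, qa_pass): demo contains qa_pass ✓
(triage, demo): triage contains demo ✓
(triage, planning): triage contains planning ✓
(triage, qa_pass): triage contains qa_pass ✓
Count: 6.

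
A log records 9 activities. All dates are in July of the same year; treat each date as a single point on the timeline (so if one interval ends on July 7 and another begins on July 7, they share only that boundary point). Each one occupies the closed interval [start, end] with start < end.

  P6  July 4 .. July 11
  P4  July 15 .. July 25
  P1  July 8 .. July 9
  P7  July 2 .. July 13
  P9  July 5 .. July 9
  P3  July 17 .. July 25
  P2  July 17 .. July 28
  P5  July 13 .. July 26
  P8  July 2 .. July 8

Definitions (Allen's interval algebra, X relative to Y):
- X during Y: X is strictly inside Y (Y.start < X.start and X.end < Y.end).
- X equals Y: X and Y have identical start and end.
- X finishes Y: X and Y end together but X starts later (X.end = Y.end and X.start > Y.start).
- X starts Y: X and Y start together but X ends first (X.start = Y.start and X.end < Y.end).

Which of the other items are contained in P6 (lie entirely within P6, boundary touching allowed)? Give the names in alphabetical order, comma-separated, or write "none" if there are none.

P1, P9

Target P6 = [July 4, July 11].
P1 [July 8, July 9] → during → yes.
P2 [July 17, July 28] → after → no.
P3 [July 17, July 25] → after → no.
P4 [July 15, July 25] → after → no.
P5 [July 13, July 26] → after → no.
P7 [July 2, July 13] → contains → no.
P8 [July 2, July 8] → overlaps → no.
P9 [July 5, July 9] → during → yes.
Result: P1, P9.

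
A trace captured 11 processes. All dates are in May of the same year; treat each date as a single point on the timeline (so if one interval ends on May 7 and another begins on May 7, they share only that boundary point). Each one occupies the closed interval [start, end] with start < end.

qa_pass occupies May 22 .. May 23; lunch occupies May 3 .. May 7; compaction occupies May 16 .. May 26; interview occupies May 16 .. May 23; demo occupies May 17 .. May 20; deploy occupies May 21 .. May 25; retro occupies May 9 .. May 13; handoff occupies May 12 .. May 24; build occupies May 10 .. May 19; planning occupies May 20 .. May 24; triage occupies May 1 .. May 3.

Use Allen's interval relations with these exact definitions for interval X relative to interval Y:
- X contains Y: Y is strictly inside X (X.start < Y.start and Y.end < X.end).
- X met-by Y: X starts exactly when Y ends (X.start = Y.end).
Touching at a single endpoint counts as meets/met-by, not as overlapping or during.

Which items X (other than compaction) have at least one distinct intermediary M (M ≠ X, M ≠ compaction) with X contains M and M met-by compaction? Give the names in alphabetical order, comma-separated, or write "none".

Target compaction = [May 16, May 26].
Intermediaries M with M met-by compaction: none.
Union: none.

none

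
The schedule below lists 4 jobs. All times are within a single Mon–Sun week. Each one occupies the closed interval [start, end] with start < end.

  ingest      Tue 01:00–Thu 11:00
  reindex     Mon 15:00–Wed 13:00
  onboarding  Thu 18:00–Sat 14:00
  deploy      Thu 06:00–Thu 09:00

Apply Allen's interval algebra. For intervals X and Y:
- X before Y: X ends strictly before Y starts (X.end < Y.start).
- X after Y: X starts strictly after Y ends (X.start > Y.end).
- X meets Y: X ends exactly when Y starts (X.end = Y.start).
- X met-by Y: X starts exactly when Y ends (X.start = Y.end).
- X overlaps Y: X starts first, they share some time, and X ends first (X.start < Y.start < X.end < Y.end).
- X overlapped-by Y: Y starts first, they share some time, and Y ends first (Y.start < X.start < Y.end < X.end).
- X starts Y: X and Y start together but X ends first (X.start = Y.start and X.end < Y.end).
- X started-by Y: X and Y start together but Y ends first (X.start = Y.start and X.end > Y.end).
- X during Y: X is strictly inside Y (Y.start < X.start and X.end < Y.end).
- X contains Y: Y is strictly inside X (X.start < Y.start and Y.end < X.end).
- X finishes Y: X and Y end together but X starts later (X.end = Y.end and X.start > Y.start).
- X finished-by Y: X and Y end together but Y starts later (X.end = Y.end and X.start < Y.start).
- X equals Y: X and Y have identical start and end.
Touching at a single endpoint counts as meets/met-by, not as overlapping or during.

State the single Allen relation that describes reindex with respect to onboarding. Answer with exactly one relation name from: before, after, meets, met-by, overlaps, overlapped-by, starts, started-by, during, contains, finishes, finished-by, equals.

before

reindex = [Mon 15:00, Wed 13:00]; onboarding = [Thu 18:00, Sat 14:00].
Compare endpoints: reindex.start < onboarding.start, reindex.start < onboarding.end, reindex.end < onboarding.start, reindex.end < onboarding.end.
That pattern is 'before'.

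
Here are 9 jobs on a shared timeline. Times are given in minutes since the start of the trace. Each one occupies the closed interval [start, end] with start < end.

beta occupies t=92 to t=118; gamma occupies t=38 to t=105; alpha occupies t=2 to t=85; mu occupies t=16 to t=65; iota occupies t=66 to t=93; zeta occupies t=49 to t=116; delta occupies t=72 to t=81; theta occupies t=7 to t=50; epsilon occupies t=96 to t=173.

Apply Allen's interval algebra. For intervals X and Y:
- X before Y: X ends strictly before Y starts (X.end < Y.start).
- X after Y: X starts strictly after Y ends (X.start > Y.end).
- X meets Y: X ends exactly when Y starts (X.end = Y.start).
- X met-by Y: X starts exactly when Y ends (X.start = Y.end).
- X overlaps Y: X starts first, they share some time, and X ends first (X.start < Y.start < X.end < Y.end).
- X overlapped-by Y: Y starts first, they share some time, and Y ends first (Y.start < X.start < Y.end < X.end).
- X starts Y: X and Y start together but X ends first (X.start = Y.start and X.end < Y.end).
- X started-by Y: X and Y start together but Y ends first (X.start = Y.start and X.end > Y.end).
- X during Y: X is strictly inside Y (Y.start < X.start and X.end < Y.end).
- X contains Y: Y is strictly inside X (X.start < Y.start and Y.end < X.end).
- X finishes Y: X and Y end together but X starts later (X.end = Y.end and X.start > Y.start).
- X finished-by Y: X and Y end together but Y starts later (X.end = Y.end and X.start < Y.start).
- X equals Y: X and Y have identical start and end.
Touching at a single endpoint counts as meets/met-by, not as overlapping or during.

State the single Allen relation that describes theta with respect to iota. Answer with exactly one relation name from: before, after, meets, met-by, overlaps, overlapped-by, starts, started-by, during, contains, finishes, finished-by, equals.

theta = [t=7, t=50]; iota = [t=66, t=93].
Compare endpoints: theta.start < iota.start, theta.start < iota.end, theta.end < iota.start, theta.end < iota.end.
That pattern is 'before'.

before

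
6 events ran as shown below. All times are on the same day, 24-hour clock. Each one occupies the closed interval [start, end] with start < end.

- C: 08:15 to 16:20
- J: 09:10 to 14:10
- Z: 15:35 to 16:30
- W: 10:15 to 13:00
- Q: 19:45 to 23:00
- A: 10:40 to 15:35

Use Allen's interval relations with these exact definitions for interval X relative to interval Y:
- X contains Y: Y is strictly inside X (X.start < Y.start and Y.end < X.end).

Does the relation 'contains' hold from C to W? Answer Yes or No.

C = [08:15, 16:20], W = [10:15, 13:00].
Actual relation of C to W: contains.
Asked whether 'contains' holds → Yes.

Yes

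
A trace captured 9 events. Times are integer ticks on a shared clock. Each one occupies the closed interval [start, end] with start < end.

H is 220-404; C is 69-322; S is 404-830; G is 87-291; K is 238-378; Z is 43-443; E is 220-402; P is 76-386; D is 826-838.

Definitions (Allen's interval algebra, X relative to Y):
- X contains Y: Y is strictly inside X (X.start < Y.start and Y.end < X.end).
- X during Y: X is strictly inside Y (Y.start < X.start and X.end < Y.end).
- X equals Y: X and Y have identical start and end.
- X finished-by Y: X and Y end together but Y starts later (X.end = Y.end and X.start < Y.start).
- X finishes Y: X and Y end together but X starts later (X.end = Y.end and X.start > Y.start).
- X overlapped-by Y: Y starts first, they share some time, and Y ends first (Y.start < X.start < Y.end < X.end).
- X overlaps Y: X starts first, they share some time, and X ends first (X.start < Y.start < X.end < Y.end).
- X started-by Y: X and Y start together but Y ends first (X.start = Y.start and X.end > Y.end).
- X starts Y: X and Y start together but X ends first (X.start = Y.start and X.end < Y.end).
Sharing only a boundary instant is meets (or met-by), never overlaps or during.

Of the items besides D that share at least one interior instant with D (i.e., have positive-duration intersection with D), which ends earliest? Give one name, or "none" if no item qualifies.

S

Target D = [826, 838].
C [69, 322] → before → excluded.
E [220, 402] → before → excluded.
G [87, 291] → before → excluded.
H [220, 404] → before → excluded.
K [238, 378] → before → excluded.
P [76, 386] → before → excluded.
S [404, 830] → overlaps → candidate.
Z [43, 443] → before → excluded.
Among candidates, earliest end is 830 → S.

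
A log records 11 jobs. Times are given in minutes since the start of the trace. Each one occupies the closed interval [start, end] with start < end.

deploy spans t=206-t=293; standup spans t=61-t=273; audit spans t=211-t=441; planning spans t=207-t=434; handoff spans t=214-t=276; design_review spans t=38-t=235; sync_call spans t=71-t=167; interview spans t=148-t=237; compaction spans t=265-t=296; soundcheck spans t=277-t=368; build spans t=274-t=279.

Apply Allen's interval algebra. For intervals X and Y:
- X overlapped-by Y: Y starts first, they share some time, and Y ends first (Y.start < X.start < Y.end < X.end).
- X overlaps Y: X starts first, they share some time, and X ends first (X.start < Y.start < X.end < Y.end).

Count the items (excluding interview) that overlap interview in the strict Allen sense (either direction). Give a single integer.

Target interview = [t=148, t=237].
audit [t=211, t=441] → overlapped-by → counts.
build [t=274, t=279] → after → no.
compaction [t=265, t=296] → after → no.
deploy [t=206, t=293] → overlapped-by → counts.
design_review [t=38, t=235] → overlaps → counts.
handoff [t=214, t=276] → overlapped-by → counts.
planning [t=207, t=434] → overlapped-by → counts.
soundcheck [t=277, t=368] → after → no.
standup [t=61, t=273] → contains → no.
sync_call [t=71, t=167] → overlaps → counts.
Total: 6.

6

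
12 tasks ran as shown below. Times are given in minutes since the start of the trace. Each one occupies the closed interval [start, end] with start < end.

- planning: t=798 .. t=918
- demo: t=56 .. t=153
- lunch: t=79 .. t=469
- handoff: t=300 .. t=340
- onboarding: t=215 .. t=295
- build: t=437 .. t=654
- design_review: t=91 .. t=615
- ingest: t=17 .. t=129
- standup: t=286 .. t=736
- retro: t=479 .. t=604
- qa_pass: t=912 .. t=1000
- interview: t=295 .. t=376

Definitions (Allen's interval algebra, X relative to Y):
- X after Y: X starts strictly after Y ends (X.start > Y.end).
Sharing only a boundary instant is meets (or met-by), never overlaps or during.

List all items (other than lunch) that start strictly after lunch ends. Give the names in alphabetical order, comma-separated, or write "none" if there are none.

Target lunch = [t=79, t=469].
build [t=437, t=654] → overlapped-by → no.
demo [t=56, t=153] → overlaps → no.
design_review [t=91, t=615] → overlapped-by → no.
handoff [t=300, t=340] → during → no.
ingest [t=17, t=129] → overlaps → no.
interview [t=295, t=376] → during → no.
onboarding [t=215, t=295] → during → no.
planning [t=798, t=918] → after → yes.
qa_pass [t=912, t=1000] → after → yes.
retro [t=479, t=604] → after → yes.
standup [t=286, t=736] → overlapped-by → no.
Result: planning, qa_pass, retro.

planning, qa_pass, retro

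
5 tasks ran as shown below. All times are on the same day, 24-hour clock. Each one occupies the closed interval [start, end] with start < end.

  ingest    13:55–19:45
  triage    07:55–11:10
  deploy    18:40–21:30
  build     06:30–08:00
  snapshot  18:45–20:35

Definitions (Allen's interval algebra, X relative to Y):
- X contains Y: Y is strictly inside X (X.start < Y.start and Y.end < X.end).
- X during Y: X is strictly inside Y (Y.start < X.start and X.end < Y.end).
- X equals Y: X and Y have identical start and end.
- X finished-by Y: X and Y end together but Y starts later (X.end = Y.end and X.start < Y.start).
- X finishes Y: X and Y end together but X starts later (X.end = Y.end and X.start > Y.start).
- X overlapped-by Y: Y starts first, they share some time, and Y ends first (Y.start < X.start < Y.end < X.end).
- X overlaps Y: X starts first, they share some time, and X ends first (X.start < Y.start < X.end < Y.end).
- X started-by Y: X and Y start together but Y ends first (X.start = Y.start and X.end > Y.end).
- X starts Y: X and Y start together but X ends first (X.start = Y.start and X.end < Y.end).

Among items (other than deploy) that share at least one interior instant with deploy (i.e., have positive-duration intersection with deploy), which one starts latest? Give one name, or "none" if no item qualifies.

snapshot

Target deploy = [18:40, 21:30].
build [06:30, 08:00] → before → excluded.
ingest [13:55, 19:45] → overlaps → candidate.
snapshot [18:45, 20:35] → during → candidate.
triage [07:55, 11:10] → before → excluded.
Among candidates, latest start is 18:45 → snapshot.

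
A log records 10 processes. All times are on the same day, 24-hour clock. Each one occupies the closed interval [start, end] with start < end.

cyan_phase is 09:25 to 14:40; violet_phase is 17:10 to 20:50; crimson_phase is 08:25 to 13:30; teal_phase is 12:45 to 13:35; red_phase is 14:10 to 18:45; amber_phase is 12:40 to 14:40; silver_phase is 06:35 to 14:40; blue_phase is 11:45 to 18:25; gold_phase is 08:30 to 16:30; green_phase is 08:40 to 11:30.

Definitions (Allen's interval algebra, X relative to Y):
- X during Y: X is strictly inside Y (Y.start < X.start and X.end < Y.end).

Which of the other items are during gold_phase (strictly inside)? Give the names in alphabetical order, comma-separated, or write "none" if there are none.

amber_phase, cyan_phase, green_phase, teal_phase

Target gold_phase = [08:30, 16:30].
amber_phase [12:40, 14:40] → during → yes.
blue_phase [11:45, 18:25] → overlapped-by → no.
crimson_phase [08:25, 13:30] → overlaps → no.
cyan_phase [09:25, 14:40] → during → yes.
green_phase [08:40, 11:30] → during → yes.
red_phase [14:10, 18:45] → overlapped-by → no.
silver_phase [06:35, 14:40] → overlaps → no.
teal_phase [12:45, 13:35] → during → yes.
violet_phase [17:10, 20:50] → after → no.
Result: amber_phase, cyan_phase, green_phase, teal_phase.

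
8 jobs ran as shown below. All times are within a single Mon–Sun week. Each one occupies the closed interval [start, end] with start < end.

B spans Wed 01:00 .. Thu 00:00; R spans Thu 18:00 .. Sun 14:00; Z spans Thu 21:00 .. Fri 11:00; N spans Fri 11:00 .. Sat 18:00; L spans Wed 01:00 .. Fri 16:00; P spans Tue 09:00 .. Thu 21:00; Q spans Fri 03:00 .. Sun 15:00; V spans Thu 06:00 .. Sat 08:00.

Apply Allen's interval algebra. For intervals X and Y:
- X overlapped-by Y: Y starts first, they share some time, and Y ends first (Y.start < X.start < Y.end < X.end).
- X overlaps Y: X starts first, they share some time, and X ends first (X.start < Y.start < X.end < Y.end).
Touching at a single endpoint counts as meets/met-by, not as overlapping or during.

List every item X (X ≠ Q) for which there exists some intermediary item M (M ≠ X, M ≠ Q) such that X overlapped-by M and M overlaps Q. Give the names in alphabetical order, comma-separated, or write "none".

N, R, V

Target Q = [Fri 03:00, Sun 15:00].
Intermediaries M with M overlaps Q: L, R, V, Z.
Via L — items with X overlapped-by L: N, R, V.
Via R — items with X overlapped-by R: none.
Via V — items with X overlapped-by V: N, R.
Via Z — items with X overlapped-by Z: none.
Union: N, R, V.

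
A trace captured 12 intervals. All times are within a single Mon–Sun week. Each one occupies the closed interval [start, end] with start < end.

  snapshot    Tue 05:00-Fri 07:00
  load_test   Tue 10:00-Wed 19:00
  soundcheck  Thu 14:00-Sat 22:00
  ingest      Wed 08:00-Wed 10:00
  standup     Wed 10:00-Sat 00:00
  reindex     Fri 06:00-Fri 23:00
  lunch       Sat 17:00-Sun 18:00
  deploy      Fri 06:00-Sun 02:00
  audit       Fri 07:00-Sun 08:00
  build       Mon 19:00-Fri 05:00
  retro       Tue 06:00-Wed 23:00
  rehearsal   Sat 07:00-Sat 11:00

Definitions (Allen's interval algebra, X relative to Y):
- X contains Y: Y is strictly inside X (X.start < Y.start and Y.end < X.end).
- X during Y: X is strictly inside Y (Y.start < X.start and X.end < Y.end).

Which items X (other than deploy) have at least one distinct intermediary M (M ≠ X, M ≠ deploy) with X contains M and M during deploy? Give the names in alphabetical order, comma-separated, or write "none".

audit, soundcheck

Target deploy = [Fri 06:00, Sun 02:00].
Intermediaries M with M during deploy: rehearsal.
Via rehearsal — items with X contains rehearsal: audit, soundcheck.
Union: audit, soundcheck.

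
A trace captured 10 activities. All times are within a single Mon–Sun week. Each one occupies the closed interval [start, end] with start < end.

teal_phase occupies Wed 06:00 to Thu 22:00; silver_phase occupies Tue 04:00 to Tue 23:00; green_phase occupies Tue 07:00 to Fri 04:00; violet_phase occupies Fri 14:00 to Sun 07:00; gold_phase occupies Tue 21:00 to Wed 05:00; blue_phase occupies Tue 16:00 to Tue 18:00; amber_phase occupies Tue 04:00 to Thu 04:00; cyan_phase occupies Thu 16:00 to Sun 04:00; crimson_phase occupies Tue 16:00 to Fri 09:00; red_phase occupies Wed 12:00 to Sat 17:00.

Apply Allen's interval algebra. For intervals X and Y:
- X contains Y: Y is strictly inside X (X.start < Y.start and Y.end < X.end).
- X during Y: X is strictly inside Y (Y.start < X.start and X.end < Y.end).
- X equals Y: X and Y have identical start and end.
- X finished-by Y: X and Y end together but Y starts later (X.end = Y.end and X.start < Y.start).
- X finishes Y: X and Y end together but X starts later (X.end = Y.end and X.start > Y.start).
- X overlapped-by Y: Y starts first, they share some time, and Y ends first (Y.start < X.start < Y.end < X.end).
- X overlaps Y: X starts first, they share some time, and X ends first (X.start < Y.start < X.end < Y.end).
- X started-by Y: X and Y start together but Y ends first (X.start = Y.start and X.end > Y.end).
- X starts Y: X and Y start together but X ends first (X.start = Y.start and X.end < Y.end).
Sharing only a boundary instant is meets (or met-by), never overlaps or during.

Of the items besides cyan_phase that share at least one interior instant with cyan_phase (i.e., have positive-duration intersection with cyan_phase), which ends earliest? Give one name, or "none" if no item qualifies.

teal_phase

Target cyan_phase = [Thu 16:00, Sun 04:00].
amber_phase [Tue 04:00, Thu 04:00] → before → excluded.
blue_phase [Tue 16:00, Tue 18:00] → before → excluded.
crimson_phase [Tue 16:00, Fri 09:00] → overlaps → candidate.
gold_phase [Tue 21:00, Wed 05:00] → before → excluded.
green_phase [Tue 07:00, Fri 04:00] → overlaps → candidate.
red_phase [Wed 12:00, Sat 17:00] → overlaps → candidate.
silver_phase [Tue 04:00, Tue 23:00] → before → excluded.
teal_phase [Wed 06:00, Thu 22:00] → overlaps → candidate.
violet_phase [Fri 14:00, Sun 07:00] → overlapped-by → candidate.
Among candidates, earliest end is Thu 22:00 → teal_phase.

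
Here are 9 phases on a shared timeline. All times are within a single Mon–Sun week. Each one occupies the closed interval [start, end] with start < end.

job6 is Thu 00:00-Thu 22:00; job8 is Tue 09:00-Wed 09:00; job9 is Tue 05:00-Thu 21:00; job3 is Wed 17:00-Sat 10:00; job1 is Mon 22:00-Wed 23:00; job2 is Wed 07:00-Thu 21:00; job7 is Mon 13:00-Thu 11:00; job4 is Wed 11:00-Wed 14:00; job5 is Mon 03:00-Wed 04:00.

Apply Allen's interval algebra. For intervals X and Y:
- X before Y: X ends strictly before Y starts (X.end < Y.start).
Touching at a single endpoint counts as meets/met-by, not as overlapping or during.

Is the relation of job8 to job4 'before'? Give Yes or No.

Yes

job8 = [Tue 09:00, Wed 09:00], job4 = [Wed 11:00, Wed 14:00].
Actual relation of job8 to job4: before.
Asked whether 'before' holds → Yes.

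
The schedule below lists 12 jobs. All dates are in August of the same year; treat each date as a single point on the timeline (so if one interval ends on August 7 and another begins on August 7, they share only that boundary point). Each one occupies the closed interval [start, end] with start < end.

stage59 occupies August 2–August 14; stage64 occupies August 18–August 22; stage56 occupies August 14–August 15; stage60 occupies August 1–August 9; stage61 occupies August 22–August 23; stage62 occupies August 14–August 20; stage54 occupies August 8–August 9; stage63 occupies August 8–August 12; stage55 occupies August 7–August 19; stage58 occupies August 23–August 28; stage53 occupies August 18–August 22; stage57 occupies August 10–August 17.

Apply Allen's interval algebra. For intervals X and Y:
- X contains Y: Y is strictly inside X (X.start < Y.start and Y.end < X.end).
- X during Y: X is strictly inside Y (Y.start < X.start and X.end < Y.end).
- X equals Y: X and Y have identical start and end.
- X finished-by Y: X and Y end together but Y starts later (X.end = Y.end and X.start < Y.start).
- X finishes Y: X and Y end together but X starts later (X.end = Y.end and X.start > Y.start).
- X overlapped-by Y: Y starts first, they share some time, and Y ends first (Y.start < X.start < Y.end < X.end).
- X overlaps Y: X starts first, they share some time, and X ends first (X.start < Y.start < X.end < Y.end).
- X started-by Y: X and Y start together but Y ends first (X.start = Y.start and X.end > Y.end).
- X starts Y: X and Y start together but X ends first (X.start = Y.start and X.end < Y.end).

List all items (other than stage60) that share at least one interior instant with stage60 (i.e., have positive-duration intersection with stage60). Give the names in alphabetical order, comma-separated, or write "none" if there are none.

stage54, stage55, stage59, stage63

Target stage60 = [August 1, August 9].
stage53 [August 18, August 22] → after → no.
stage54 [August 8, August 9] → finishes → yes.
stage55 [August 7, August 19] → overlapped-by → yes.
stage56 [August 14, August 15] → after → no.
stage57 [August 10, August 17] → after → no.
stage58 [August 23, August 28] → after → no.
stage59 [August 2, August 14] → overlapped-by → yes.
stage61 [August 22, August 23] → after → no.
stage62 [August 14, August 20] → after → no.
stage63 [August 8, August 12] → overlapped-by → yes.
stage64 [August 18, August 22] → after → no.
Result: stage54, stage55, stage59, stage63.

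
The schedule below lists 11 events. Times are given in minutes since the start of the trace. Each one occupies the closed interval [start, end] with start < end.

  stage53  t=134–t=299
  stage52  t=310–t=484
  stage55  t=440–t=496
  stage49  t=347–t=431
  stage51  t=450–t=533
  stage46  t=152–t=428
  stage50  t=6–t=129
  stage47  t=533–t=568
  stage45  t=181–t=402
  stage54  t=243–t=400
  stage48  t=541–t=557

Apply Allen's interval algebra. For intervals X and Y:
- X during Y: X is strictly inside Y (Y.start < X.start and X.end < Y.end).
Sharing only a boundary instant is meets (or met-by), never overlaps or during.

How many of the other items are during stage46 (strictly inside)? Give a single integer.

2

Target stage46 = [t=152, t=428].
stage45 [t=181, t=402] → during → counts.
stage47 [t=533, t=568] → after → no.
stage48 [t=541, t=557] → after → no.
stage49 [t=347, t=431] → overlapped-by → no.
stage50 [t=6, t=129] → before → no.
stage51 [t=450, t=533] → after → no.
stage52 [t=310, t=484] → overlapped-by → no.
stage53 [t=134, t=299] → overlaps → no.
stage54 [t=243, t=400] → during → counts.
stage55 [t=440, t=496] → after → no.
Total: 2.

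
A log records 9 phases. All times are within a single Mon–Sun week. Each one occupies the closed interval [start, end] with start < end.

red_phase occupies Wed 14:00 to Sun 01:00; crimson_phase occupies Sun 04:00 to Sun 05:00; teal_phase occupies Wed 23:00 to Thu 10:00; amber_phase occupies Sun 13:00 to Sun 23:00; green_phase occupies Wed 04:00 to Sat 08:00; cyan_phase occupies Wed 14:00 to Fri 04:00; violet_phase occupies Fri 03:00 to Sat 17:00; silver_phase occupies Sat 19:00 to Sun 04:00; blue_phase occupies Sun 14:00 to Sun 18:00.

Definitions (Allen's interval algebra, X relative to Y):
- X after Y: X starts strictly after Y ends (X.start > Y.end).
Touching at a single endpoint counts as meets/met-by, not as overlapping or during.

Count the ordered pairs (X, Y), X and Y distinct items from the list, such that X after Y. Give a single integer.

Checking all 72 ordered pairs for relation 'after'; matching pairs in alphabetical order:
(amber_phase, crimson_phase): amber_phase after crimson_phase ✓
(amber_phase, cyan_phase): amber_phase after cyan_phase ✓
(amber_phase, green_phase): amber_phase after green_phase ✓
(amber_phase, red_phase): amber_phase after red_phase ✓
(amber_phase, silver_phase): amber_phase after silver_phase ✓
(amber_phase, teal_phase): amber_phase after teal_phase ✓
(amber_phase, violet_phase): amber_phase after violet_phase ✓
(blue_phase, crimson_phase): blue_phase after crimson_phase ✓
(blue_phase, cyan_phase): blue_phase after cyan_phase ✓
(blue_phase, green_phase): blue_phase after green_phase ✓
(blue_phase, red_phase): blue_phase after red_phase ✓
(blue_phase, silver_phase): blue_phase after silver_phase ✓
(blue_phase, teal_phase): blue_phase after teal_phase ✓
(blue_phase, violet_phase): blue_phase after violet_phase ✓
(crimson_phase, cyan_phase): crimson_phase after cyan_phase ✓
(crimson_phase, green_phase): crimson_phase after green_phase ✓
(crimson_phase, red_phase): crimson_phase after red_phase ✓
(crimson_phase, teal_phase): crimson_phase after teal_phase ✓
(crimson_phase, violet_phase): crimson_phase after violet_phase ✓
(silver_phase, cyan_phase): silver_phase after cyan_phase ✓
(silver_phase, green_phase): silver_phase after green_phase ✓
(silver_phase, teal_phase): silver_phase after teal_phase ✓
(silver_phase, violet_phase): silver_phase after violet_phase ✓
(violet_phase, teal_phase): violet_phase after teal_phase ✓
Count: 24.

24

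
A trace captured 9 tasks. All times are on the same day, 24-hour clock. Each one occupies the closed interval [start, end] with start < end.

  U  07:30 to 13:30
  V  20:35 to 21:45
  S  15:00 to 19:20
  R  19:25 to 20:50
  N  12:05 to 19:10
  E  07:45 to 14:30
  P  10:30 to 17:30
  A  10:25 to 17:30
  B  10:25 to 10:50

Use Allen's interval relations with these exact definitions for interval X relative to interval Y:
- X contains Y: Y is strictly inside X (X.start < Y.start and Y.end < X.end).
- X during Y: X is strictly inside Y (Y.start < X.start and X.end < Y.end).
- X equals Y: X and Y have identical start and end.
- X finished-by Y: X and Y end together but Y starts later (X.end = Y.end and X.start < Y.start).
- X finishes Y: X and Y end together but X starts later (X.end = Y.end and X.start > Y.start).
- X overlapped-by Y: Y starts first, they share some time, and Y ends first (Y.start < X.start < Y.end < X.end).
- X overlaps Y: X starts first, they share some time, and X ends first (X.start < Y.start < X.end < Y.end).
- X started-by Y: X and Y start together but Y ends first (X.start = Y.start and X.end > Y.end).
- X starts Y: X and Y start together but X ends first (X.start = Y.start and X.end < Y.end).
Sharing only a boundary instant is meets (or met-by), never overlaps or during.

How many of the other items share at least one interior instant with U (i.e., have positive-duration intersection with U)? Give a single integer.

Target U = [07:30, 13:30].
A [10:25, 17:30] → overlapped-by → counts.
B [10:25, 10:50] → during → counts.
E [07:45, 14:30] → overlapped-by → counts.
N [12:05, 19:10] → overlapped-by → counts.
P [10:30, 17:30] → overlapped-by → counts.
R [19:25, 20:50] → after → no.
S [15:00, 19:20] → after → no.
V [20:35, 21:45] → after → no.
Total: 5.

5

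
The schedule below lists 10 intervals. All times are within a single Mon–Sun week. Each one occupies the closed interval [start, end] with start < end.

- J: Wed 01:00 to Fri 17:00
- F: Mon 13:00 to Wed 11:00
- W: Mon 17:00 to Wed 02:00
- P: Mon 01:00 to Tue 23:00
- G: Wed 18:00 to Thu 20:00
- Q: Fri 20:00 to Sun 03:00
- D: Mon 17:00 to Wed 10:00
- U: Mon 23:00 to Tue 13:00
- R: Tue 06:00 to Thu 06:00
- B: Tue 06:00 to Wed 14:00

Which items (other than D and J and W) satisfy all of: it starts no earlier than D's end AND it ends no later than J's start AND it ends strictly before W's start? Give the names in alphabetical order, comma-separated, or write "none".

Conditions: its start is no earlier than D's end (X.start >= Wed 10:00) AND its end is no later than J's start (X.end <= Wed 01:00) AND its end is strictly before W's start (X.end < Mon 17:00).
B: start Tue 06:00 >= Wed 10:00? ✗; end Wed 14:00 <= Wed 01:00? ✗; end Wed 14:00 < Mon 17:00? ✗ → no.
F: start Mon 13:00 >= Wed 10:00? ✗; end Wed 11:00 <= Wed 01:00? ✗; end Wed 11:00 < Mon 17:00? ✗ → no.
G: start Wed 18:00 >= Wed 10:00? ✓; end Thu 20:00 <= Wed 01:00? ✗; end Thu 20:00 < Mon 17:00? ✗ → no.
P: start Mon 01:00 >= Wed 10:00? ✗; end Tue 23:00 <= Wed 01:00? ✓; end Tue 23:00 < Mon 17:00? ✗ → no.
Q: start Fri 20:00 >= Wed 10:00? ✓; end Sun 03:00 <= Wed 01:00? ✗; end Sun 03:00 < Mon 17:00? ✗ → no.
R: start Tue 06:00 >= Wed 10:00? ✗; end Thu 06:00 <= Wed 01:00? ✗; end Thu 06:00 < Mon 17:00? ✗ → no.
U: start Mon 23:00 >= Wed 10:00? ✗; end Tue 13:00 <= Wed 01:00? ✓; end Tue 13:00 < Mon 17:00? ✗ → no.
Result: none.

none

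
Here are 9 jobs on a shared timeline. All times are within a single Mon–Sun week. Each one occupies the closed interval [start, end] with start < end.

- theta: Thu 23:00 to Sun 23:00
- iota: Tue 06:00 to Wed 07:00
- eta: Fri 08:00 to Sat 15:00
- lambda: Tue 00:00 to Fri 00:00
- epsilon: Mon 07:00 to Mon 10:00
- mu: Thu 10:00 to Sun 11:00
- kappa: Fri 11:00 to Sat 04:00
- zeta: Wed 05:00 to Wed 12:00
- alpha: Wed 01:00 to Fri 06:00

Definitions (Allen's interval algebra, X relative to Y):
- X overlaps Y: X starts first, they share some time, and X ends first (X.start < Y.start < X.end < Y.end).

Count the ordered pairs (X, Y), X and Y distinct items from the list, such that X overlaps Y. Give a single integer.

Checking all 72 ordered pairs for relation 'overlaps'; matching pairs in alphabetical order:
(alpha, mu): alpha overlaps mu ✓
(alpha, theta): alpha overlaps theta ✓
(iota, alpha): iota overlaps alpha ✓
(iota, zeta): iota overlaps zeta ✓
(lambda, alpha): lambda overlaps alpha ✓
(lambda, mu): lambda overlaps mu ✓
(lambda, theta): lambda overlaps theta ✓
(mu, theta): mu overlaps theta ✓
Count: 8.

8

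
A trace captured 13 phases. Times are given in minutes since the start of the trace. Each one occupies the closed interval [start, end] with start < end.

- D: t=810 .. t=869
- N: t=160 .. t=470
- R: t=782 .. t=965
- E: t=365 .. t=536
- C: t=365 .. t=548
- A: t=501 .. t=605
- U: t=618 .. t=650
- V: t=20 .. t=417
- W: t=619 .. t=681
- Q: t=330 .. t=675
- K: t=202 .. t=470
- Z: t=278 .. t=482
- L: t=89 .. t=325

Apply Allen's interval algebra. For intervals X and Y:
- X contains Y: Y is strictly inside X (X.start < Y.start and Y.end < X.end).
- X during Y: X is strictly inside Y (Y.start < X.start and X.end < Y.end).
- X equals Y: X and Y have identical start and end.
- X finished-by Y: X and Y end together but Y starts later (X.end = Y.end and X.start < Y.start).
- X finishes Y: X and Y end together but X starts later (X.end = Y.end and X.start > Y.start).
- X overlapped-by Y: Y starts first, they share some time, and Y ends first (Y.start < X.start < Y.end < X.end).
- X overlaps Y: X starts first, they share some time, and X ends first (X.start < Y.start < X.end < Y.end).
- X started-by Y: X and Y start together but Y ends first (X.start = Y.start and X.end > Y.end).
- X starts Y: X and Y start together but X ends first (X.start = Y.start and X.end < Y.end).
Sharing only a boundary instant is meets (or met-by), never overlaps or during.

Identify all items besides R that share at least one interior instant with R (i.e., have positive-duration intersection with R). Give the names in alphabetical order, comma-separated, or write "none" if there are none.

Target R = [t=782, t=965].
A [t=501, t=605] → before → no.
C [t=365, t=548] → before → no.
D [t=810, t=869] → during → yes.
E [t=365, t=536] → before → no.
K [t=202, t=470] → before → no.
L [t=89, t=325] → before → no.
N [t=160, t=470] → before → no.
Q [t=330, t=675] → before → no.
U [t=618, t=650] → before → no.
V [t=20, t=417] → before → no.
W [t=619, t=681] → before → no.
Z [t=278, t=482] → before → no.
Result: D.

D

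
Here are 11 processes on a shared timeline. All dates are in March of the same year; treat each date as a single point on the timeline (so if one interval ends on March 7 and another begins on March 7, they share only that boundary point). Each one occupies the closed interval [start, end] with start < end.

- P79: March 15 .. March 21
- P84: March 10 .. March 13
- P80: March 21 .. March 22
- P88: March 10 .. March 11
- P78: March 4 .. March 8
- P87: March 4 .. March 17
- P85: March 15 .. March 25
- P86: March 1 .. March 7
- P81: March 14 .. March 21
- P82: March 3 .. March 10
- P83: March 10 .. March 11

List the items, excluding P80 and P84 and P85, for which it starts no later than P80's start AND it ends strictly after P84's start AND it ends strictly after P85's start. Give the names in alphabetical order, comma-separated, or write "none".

P79, P81, P87

Conditions: its start is no later than P80's start (X.start <= March 21) AND its end is strictly after P84's start (X.end > March 10) AND its end is strictly after P85's start (X.end > March 15).
P78: start March 4 <= March 21? ✓; end March 8 > March 10? ✗; end March 8 > March 15? ✗ → no.
P79: start March 15 <= March 21? ✓; end March 21 > March 10? ✓; end March 21 > March 15? ✓ → yes.
P81: start March 14 <= March 21? ✓; end March 21 > March 10? ✓; end March 21 > March 15? ✓ → yes.
P82: start March 3 <= March 21? ✓; end March 10 > March 10? ✗; end March 10 > March 15? ✗ → no.
P83: start March 10 <= March 21? ✓; end March 11 > March 10? ✓; end March 11 > March 15? ✗ → no.
P86: start March 1 <= March 21? ✓; end March 7 > March 10? ✗; end March 7 > March 15? ✗ → no.
P87: start March 4 <= March 21? ✓; end March 17 > March 10? ✓; end March 17 > March 15? ✓ → yes.
P88: start March 10 <= March 21? ✓; end March 11 > March 10? ✓; end March 11 > March 15? ✗ → no.
Result: P79, P81, P87.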